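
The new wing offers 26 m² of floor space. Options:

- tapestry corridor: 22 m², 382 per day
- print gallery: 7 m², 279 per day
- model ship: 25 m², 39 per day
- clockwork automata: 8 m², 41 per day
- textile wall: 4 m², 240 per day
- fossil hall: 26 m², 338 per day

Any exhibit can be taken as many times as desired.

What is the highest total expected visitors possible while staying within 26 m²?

By expected visitors per m²: textile wall 60.00, print gallery 39.86, tapestry corridor 17.36 lead.
Best packing: 6×textile wall — 24 m², 1440 total.

1440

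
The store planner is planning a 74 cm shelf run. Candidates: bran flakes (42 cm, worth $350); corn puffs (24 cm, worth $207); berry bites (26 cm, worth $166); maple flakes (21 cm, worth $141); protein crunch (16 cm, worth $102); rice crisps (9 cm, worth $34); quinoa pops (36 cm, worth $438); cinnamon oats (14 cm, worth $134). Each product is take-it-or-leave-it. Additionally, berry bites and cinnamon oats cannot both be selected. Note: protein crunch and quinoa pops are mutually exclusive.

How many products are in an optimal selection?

Optimal total is 779.
For example corn puffs + quinoa pops + cinnamon oats achieves it, using 74 cm.
Any selection reaching 779 contains exactly 3 products.

3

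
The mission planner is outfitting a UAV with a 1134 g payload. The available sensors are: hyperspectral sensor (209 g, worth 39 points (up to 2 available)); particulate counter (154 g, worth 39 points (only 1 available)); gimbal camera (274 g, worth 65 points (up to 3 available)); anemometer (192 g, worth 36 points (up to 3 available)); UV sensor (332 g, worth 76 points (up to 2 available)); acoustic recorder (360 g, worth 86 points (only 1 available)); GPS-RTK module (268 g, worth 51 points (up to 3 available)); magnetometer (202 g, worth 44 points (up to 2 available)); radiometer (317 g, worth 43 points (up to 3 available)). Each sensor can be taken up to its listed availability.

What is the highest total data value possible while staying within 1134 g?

266

Ranking by ratio (data value/g): particulate counter 0.25, acoustic recorder 0.24, gimbal camera 0.24.
Taking the top-ratio sensors first gives particulate counter + 2×gimbal camera + acoustic recorder for 255 (1062 g).
Replace gimbal camera with UV sensor: the trade gains 11 net, giving 266 at 1120 g.
No other feasible combination exceeds 266.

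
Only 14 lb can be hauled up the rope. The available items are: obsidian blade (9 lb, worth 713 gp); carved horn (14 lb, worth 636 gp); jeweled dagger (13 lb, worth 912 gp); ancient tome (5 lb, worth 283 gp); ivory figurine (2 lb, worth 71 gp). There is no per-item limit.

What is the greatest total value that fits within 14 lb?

996

Ranking by ratio (value/lb): obsidian blade 79.22, jeweled dagger 70.15, ancient tome 56.60, carved horn 45.43.
Best packing: obsidian blade + ancient tome — 14 lb, 996 total.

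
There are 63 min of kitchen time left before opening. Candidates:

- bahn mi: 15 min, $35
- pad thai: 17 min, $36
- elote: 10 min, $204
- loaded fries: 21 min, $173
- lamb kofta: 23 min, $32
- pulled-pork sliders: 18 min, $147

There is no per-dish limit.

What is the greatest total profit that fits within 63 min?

1224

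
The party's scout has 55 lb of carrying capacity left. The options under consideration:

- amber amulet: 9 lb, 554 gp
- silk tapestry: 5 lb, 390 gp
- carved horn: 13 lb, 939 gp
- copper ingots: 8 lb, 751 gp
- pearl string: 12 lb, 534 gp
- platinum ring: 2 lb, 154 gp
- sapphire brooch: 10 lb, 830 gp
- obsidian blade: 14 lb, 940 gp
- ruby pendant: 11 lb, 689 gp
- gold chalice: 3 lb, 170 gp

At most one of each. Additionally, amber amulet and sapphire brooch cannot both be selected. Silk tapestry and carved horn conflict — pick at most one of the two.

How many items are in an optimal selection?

7

Optimal total is 3924.
For example silk tapestry + copper ingots + platinum ring + sapphire brooch + obsidian blade + ruby pendant + gold chalice achieves it, using 53 lb.
Any selection reaching 3924 contains exactly 7 items.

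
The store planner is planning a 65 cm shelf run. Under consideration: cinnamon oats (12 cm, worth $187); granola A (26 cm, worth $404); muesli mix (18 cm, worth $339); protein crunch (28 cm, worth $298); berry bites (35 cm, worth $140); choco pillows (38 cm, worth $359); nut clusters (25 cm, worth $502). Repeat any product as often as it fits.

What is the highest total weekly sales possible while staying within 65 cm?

1191

Taking cinnamon oats + 2×nut clusters: 62 cm used, 1191 in weekly sales.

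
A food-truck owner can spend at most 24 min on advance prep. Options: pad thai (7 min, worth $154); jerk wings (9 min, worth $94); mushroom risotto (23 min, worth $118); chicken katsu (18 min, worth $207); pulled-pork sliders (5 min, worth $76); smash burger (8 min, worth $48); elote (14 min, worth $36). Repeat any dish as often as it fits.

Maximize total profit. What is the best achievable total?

3×pad thai uses 21 of the 24 min and totals 462.
Every other selection either busts 24 min or fails to beat 462.

462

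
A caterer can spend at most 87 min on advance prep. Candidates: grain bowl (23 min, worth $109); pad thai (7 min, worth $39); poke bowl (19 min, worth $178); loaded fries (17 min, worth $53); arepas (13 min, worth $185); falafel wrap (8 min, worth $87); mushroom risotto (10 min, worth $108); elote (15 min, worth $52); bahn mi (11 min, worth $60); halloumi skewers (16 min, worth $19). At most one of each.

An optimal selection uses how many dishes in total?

Optimal total is 727.
grain bowl + poke bowl + arepas + falafel wrap + mushroom risotto + bahn mi hits 727 at 84 min.
Any selection reaching 727 contains exactly 6 dishes.

6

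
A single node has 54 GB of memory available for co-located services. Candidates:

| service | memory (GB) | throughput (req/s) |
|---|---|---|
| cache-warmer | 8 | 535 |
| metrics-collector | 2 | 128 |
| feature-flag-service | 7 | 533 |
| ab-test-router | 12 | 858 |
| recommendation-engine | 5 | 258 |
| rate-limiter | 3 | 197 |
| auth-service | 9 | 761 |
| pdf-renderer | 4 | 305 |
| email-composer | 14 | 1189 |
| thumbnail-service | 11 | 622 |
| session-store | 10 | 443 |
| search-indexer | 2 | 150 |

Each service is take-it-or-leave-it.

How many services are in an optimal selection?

6

The maximum throughput within 54 GB is 4181.
One optimal bundle: cache-warmer + feature-flag-service + ab-test-router + auth-service + pdf-renderer + email-composer (54 GB).
Every optimal selection uses 6 services.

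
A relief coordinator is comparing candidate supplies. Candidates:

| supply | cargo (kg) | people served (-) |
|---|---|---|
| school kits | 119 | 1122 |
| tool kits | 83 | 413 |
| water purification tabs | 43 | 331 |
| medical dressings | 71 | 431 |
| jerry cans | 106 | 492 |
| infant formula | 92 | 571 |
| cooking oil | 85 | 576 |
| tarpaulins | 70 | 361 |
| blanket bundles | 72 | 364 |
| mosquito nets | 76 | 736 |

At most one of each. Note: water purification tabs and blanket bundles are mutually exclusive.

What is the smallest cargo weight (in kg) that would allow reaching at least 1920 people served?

238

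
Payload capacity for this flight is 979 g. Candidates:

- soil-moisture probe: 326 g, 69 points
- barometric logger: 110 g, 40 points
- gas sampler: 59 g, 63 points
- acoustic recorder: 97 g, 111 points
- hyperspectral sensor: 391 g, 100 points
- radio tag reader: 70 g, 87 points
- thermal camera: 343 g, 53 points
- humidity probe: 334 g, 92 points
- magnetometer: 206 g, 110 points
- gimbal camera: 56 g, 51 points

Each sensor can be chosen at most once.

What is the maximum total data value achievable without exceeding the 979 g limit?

Best packing: barometric logger + gas sampler + acoustic recorder + radio tag reader + humidity probe + magnetometer + gimbal camera — 932 g, 554 total.

554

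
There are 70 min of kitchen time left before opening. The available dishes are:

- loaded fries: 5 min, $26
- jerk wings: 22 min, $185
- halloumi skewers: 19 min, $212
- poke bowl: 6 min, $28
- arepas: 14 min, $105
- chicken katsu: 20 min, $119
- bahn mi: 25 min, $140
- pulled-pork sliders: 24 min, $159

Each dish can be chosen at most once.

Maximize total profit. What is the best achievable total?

582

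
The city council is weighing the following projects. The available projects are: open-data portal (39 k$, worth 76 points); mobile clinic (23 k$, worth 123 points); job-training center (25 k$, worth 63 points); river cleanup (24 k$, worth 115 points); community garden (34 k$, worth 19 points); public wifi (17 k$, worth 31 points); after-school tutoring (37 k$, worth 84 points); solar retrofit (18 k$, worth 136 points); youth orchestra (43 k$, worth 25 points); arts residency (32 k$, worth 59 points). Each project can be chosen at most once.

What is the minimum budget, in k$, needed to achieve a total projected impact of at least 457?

Minimise k$ subject to total projected impact ≥ 457.
Taking mobile clinic + river cleanup + after-school tutoring + solar retrofit gives 458 (≥ 457) for 102 k$.
Below 102 k$ the best achievable stays under 457.

102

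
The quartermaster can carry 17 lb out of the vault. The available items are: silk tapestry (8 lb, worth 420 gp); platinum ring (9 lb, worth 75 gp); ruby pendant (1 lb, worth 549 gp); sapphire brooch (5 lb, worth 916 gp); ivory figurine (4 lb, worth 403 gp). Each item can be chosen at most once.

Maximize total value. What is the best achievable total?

1885

Ranking by ratio (value/lb): ruby pendant 549.00, sapphire brooch 183.20, ivory figurine 100.75.
Taking the top-ratio items first gives ruby pendant + sapphire brooch + ivory figurine for 1868 (10 lb).
The 4 lb tied up in ivory figurine is better spent on silk tapestry — total rises to 1885 (14 lb).
The spare 3 lb is too small for any remaining item, and no exchange beats 1885.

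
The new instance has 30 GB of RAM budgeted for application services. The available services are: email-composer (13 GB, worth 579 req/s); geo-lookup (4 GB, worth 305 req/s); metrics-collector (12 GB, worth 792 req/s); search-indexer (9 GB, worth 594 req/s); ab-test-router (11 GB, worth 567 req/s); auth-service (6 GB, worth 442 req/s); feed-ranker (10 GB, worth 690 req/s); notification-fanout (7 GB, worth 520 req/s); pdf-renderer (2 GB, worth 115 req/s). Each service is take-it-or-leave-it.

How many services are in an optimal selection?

4

The maximum throughput within 30 GB is 2109.
One optimal bundle: geo-lookup + search-indexer + feed-ranker + notification-fanout (30 GB).
Any selection reaching 2109 contains exactly 4 services.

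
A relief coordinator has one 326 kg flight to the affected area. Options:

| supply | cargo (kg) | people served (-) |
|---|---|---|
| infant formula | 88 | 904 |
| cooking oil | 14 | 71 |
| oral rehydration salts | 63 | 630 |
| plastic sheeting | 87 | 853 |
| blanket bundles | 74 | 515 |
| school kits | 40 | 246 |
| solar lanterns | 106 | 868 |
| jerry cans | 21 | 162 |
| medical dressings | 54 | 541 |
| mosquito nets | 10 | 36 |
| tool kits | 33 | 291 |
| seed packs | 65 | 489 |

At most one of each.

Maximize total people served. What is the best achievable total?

3219

Best packing: infant formula + oral rehydration salts + plastic sheeting + medical dressings + tool kits — 325 kg, 3219 total.
Runner-up infant formula + oral rehydration salts + plastic sheeting + jerry cans + medical dressings + mosquito nets tops out at 3126.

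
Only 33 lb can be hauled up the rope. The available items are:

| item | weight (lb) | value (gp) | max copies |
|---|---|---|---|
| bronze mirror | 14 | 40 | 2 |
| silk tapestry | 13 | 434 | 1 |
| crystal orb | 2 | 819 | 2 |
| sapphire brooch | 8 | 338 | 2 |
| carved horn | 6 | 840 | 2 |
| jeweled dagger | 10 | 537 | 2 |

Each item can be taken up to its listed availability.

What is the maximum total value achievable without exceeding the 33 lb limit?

By value per lb: crystal orb 409.50, carved horn 140.00, jeweled dagger 53.70 lead.
The ratio heuristic lands on 2×crystal orb + 2×carved horn + jeweled dagger (3855) but leaves 7 lb idle.
Dropping jeweled dagger frees 10 lb; slotting in 2×sapphire brooch (16 lb) lifts the total to 3994 at 32 lb.

3994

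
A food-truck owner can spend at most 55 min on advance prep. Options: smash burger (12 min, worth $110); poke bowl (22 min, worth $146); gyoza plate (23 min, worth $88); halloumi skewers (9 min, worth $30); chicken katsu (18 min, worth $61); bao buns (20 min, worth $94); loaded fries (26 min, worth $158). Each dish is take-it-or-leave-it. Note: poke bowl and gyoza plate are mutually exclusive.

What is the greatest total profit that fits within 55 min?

Taking smash burger + poke bowl + bao buns: 54 min used, 350 in profit.
An exhaustive check of the 128 subsets confirms 350.

350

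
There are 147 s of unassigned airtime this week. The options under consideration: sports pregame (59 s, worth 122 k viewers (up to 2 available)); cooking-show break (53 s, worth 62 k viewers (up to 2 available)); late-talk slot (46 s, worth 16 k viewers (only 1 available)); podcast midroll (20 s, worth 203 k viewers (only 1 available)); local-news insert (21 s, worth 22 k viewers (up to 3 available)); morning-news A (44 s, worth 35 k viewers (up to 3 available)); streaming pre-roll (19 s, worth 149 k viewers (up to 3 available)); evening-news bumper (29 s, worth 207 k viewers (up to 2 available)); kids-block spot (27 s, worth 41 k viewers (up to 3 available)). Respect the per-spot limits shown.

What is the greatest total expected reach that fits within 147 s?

Best packing: podcast midroll + 3×streaming pre-roll + 2×evening-news bumper — 135 s, 1064 total.

1064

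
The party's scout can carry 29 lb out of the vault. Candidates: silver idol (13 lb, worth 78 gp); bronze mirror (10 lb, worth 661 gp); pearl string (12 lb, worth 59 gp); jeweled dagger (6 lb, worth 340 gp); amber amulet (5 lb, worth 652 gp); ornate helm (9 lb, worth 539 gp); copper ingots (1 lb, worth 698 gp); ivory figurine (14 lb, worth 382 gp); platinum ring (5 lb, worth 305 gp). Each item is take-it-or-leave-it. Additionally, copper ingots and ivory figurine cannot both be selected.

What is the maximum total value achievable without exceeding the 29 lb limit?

2656

Best packing: bronze mirror + jeweled dagger + amber amulet + copper ingots + platinum ring — 27 lb, 2656 total.
The closest alternative, bronze mirror + amber amulet + ornate helm + copper ingots, reaches only 2550.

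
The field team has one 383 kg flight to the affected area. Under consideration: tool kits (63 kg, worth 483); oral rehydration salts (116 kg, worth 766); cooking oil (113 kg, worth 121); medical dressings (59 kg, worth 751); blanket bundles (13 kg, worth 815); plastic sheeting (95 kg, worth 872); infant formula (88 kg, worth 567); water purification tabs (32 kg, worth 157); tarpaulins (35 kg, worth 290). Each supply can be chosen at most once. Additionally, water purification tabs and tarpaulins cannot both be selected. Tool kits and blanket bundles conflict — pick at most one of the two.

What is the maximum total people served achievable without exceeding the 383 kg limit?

3771

Ranking by ratio (people served/kg): blanket bundles 62.69, medical dressings 12.73, plastic sheeting 9.18, tarpaulins 8.29.
Best packing: oral rehydration salts + medical dressings + blanket bundles + plastic sheeting + infant formula — 371 kg, 3771 total.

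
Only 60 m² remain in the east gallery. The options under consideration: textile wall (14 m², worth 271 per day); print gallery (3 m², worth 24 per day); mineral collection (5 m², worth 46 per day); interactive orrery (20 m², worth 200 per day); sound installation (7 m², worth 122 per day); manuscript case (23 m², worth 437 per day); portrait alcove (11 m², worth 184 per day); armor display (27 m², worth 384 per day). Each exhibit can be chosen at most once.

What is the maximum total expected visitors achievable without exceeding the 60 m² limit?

By expected visitors per m²: textile wall 19.36, manuscript case 19.00, sound installation 17.43 lead.
Textile wall + mineral collection + sound installation + manuscript case + portrait alcove uses 60 of the 60 m² and totals 1060.
The closest alternative, textile wall + print gallery + sound installation + manuscript case + portrait alcove, reaches only 1038.

1060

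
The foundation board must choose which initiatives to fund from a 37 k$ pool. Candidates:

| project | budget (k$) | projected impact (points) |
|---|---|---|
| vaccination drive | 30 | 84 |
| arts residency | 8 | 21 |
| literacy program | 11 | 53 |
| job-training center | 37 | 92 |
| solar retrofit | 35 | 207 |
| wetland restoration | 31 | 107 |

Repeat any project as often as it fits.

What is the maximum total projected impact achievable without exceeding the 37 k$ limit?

207

Best packing: solar retrofit — 35 k$, 207 total.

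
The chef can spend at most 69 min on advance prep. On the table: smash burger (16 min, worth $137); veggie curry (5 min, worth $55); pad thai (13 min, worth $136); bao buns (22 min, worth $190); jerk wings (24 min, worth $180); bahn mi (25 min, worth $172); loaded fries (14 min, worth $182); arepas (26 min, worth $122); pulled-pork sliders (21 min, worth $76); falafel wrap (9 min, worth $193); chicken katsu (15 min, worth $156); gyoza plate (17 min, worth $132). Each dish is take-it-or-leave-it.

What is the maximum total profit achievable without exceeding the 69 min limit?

804

Greedy by ratio would take veggie curry + pad thai + loaded fries + falafel wrap + chicken katsu: 56 min used, total 722.
Replace veggie curry with smash burger: the trade gains 82 net, giving 804 at 67 min.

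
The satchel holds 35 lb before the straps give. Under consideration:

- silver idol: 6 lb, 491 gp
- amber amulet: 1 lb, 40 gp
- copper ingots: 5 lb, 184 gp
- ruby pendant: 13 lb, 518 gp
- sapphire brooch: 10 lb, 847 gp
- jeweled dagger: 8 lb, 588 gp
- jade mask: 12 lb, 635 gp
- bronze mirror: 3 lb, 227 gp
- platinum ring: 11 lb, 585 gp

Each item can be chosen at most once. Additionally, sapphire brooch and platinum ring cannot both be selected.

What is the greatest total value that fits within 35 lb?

2377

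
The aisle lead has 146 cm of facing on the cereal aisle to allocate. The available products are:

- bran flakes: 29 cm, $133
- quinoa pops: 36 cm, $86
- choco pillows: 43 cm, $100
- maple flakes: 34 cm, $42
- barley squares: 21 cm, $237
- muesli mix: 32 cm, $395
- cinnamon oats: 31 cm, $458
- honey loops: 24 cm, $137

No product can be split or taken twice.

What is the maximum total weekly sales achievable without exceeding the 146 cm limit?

Best packing: bran flakes + barley squares + muesli mix + cinnamon oats + honey loops — 137 cm, 1360 total.

1360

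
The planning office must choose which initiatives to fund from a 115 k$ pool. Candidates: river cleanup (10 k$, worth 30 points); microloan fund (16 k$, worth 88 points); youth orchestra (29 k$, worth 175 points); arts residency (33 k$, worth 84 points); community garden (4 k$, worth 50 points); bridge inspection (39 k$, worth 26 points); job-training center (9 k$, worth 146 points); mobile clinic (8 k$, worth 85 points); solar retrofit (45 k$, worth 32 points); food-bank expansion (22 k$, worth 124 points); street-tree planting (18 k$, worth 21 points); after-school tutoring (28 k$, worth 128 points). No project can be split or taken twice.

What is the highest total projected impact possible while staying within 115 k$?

746

The ratio heuristic lands on river cleanup + microloan fund + youth orchestra + community garden + job-training center + mobile clinic + food-bank expansion (698) but leaves 17 k$ idle.
The 14 k$ tied up in river cleanup and community garden is better spent on after-school tutoring — total rises to 746 (112 k$).
Next best is river cleanup + youth orchestra + community garden + job-training center + mobile clinic + food-bank expansion + after-school tutoring at 738 (110 k$) — short by 8.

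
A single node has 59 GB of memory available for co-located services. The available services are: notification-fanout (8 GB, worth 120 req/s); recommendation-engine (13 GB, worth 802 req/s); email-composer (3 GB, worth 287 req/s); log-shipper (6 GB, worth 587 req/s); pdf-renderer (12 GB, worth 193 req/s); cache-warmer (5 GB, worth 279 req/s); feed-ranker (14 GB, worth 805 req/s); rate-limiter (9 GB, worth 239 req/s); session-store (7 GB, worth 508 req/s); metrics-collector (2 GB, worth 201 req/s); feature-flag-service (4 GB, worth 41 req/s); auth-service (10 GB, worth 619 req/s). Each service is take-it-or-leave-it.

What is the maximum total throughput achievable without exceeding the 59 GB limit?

Taking the top-ratio services first gives recommendation-engine + email-composer + log-shipper + feed-ranker + session-store + metrics-collector + feature-flag-service + auth-service for 3850 (59 GB).
Replace metrics-collector and feature-flag-service with cache-warmer: the trade gains 37 net, giving 3887 at 58 GB.
Next best is recommendation-engine + email-composer + log-shipper + feed-ranker + session-store + metrics-collector + feature-flag-service + auth-service at 3850 (59 GB) — short by 37.

3887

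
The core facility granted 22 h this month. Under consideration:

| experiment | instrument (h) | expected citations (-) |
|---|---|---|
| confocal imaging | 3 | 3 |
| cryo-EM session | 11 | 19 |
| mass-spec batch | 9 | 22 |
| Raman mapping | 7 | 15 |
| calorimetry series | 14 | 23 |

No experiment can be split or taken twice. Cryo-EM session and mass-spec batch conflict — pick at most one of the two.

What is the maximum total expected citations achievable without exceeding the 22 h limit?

40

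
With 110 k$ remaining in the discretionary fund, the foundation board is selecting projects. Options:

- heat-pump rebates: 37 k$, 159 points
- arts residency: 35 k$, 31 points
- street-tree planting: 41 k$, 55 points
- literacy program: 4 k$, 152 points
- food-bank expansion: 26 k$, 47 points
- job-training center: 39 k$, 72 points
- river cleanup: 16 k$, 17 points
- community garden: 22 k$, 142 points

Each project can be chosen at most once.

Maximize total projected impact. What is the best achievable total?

525

The ratio ordering already packs tightly: heat-pump rebates + literacy program + job-training center + community garden, 102 k$, 525.
Nothing else within 110 k$ beats 525.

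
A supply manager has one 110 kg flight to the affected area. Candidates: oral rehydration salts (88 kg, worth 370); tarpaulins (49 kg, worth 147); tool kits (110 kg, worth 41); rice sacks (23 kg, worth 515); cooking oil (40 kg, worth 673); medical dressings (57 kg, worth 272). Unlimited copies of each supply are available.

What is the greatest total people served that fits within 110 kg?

2218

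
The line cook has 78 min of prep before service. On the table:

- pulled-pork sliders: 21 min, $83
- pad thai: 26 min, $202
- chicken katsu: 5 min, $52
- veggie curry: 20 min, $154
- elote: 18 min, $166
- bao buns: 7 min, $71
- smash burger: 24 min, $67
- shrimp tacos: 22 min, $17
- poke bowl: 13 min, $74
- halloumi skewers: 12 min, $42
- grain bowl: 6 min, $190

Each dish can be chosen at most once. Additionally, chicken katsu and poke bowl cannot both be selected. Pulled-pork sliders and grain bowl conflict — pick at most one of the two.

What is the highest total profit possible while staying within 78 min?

783

Best packing: pad thai + veggie curry + elote + bao buns + grain bowl — 77 min, 783 total.
Next best is pad thai + chicken katsu + veggie curry + elote + grain bowl at 764 (75 min) — short by 19.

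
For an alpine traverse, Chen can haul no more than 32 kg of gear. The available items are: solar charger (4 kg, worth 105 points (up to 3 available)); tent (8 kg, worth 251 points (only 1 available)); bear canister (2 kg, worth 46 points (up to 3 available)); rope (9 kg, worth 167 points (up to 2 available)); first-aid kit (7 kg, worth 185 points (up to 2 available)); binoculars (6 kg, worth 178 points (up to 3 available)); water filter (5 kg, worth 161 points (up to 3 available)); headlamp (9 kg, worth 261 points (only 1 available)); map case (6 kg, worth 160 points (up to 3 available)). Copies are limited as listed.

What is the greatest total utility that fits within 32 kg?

995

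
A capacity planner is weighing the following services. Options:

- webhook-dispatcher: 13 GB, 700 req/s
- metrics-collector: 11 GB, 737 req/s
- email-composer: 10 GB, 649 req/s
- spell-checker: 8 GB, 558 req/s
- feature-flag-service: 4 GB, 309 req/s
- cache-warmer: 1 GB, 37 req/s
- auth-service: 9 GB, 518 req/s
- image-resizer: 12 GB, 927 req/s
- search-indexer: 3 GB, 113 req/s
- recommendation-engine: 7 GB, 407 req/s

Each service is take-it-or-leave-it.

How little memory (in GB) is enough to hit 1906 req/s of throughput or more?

Need the lightest bundle worth ≥ 1906.
metrics-collector + feature-flag-service + image-resizer: 1973 throughput at 27 GB.
Below 27 GB the best achievable stays under 1906.

27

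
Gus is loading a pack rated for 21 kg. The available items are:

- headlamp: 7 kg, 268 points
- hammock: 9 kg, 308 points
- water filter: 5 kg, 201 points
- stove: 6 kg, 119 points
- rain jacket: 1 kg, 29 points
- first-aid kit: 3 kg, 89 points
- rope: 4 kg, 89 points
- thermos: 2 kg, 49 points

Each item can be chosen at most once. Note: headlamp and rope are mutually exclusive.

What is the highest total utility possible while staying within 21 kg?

777

Headlamp + hammock + water filter uses 21 of the 21 kg and totals 777.
No other feasible combination exceeds 777.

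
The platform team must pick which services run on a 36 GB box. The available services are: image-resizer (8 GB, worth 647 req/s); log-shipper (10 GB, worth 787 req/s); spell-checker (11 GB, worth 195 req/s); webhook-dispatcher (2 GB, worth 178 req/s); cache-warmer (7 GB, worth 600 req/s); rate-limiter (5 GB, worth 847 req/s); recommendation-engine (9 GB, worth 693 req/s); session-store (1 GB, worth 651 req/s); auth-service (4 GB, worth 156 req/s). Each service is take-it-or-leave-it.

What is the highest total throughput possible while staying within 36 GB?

3803

Density check — session-store 651.00, rate-limiter 169.40, webhook-dispatcher 89.00, cache-warmer 85.71 are the best per GB.
A density-first pass picks image-resizer + log-shipper + webhook-dispatcher + cache-warmer + rate-limiter + session-store — 3710 at 33 GB.
The 7 GB tied up in cache-warmer is better spent on recommendation-engine — total rises to 3803 (35 GB).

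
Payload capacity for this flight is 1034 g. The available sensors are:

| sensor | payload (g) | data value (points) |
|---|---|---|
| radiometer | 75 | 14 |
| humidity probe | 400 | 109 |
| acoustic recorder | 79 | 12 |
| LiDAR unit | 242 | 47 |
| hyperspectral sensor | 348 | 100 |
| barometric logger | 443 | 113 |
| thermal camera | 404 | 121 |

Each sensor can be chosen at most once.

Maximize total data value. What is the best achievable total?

268

Taking LiDAR unit + hyperspectral sensor + thermal camera: 994 g used, 268 in data value.
An exhaustive check of the 128 subsets confirms 268.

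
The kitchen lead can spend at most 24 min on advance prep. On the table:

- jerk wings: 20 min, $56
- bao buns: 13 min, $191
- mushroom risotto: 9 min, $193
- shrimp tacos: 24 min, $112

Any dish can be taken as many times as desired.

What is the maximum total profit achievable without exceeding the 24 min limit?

386

Ranking by ratio (profit/min): mushroom risotto 21.44, bao buns 14.69, shrimp tacos 4.67.
2×mushroom risotto uses 18 of the 24 min and totals 386.
The spare 6 min is too small for any remaining dish, and no exchange beats 386.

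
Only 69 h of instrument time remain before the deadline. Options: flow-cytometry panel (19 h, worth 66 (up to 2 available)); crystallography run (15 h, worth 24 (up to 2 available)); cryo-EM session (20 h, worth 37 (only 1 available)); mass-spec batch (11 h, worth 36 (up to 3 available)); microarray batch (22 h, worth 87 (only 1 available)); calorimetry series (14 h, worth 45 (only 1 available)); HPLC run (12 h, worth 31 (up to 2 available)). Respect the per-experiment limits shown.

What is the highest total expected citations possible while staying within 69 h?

A density-first pass picks 2×flow-cytometry panel + microarray batch — 219 at 60 h.
Replace 2×flow-cytometry panel with 3×mass-spec batch + calorimetry series: the trade gains 21 net, giving 240 at 69 h.
Every other selection either busts 69 h or exceeds an availability limit or fails to beat 240.

240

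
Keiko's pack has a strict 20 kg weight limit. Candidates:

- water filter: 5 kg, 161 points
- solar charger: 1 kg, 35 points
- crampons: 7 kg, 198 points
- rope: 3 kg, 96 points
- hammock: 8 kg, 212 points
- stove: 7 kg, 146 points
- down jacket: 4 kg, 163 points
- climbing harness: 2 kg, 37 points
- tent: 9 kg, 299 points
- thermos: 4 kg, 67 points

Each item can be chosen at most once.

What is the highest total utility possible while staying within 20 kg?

Greedy by ratio would take water filter + solar charger + down jacket + tent: 19 kg used, total 658.
Dropping water filter and solar charger frees 6 kg; slotting in crampons (7 kg) lifts the total to 660 at 20 kg.
Nothing else within 20 kg beats 660.

660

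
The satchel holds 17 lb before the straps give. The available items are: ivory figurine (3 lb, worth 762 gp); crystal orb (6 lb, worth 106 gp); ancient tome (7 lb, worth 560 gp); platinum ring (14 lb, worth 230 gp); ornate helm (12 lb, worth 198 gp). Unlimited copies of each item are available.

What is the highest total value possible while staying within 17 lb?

Best packing: 5×ivory figurine — 15 lb, 3810 total.

3810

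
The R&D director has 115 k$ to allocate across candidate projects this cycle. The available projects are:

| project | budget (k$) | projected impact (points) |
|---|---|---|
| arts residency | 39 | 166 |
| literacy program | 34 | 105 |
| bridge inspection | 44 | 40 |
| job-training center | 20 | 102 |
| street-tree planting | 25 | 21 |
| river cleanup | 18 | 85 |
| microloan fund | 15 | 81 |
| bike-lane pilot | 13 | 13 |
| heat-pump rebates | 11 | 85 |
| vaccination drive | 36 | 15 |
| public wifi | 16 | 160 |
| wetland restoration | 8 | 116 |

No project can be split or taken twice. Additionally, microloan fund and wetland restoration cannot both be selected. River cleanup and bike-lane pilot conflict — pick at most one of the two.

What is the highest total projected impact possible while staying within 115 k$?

Arts residency + job-training center + river cleanup + heat-pump rebates + public wifi + wetland restoration uses 112 of the 115 k$ and totals 714.

714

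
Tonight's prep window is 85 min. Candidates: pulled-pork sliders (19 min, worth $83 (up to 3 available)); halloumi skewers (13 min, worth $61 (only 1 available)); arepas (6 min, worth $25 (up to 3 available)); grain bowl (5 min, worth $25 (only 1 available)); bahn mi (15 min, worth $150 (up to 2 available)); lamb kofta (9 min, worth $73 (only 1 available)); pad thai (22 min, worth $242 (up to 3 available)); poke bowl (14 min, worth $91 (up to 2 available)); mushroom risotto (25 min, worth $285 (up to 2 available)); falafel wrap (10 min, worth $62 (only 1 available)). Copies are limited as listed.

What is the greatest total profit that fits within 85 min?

Filling by ratio: lamb kofta + pad thai + 2×mushroom risotto for 885, with 4 min left unused.
The 34 min tied up in lamb kofta and mushroom risotto is better spent on bahn mi + pad thai — total rises to 919 (84 min).
The spare 1 min is too small for any remaining dish, and no exchange beats 919.

919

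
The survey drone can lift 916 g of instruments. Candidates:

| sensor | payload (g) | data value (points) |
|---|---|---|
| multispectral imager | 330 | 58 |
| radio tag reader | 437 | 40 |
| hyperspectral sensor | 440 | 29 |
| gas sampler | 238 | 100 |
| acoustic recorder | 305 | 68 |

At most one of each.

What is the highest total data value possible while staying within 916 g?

226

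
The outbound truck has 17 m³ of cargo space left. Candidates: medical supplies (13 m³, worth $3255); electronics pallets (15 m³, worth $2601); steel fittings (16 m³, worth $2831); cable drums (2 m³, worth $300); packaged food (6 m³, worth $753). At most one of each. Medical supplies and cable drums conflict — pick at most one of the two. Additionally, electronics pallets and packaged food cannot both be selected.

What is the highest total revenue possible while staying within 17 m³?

Medical supplies uses 13 of the 17 m³ and totals 3255.

3255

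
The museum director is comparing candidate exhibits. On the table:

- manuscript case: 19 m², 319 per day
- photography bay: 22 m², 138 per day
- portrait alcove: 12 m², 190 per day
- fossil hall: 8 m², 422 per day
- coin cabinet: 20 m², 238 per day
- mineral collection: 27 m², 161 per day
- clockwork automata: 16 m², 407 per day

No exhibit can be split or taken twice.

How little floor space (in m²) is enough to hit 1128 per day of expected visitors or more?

Need the lightest bundle worth ≥ 1128.
manuscript case + fossil hall + clockwork automata reaches 1148 using 43 m².
Any bundle with less than 43 m² falls short of 1128.

43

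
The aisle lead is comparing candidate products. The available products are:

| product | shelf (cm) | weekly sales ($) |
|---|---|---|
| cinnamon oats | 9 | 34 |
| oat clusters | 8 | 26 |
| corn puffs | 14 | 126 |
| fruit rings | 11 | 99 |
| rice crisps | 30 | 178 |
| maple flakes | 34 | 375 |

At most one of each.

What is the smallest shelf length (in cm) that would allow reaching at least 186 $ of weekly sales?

25

Need the lightest bundle worth ≥ 186.
corn puffs + fruit rings reaches 225 using 25 cm.
Below 25 cm the best achievable stays under 186.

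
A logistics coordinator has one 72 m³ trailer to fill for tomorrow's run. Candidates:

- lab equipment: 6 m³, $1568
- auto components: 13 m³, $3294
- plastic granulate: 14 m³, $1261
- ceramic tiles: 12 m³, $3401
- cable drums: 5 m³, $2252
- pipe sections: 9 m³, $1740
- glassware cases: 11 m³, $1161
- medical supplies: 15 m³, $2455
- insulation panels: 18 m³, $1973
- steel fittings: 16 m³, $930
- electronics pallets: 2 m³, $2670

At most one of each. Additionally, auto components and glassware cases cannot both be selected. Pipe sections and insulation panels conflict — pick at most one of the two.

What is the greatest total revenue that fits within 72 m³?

A density-first pass picks lab equipment + auto components + ceramic tiles + cable drums + pipe sections + medical supplies + electronics pallets — 17380 at 62 m³.
Dropping pipe sections frees 9 m³; slotting in insulation panels (18 m³) lifts the total to 17613 at 71 m³.
The spare 1 m³ is too small for any remaining shipment, and no feasible exchange beats 17613.

17613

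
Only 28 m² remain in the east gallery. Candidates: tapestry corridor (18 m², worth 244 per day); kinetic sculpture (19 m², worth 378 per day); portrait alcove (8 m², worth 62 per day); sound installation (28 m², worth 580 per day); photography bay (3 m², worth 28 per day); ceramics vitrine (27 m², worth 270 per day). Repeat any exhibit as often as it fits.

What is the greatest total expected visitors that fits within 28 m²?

580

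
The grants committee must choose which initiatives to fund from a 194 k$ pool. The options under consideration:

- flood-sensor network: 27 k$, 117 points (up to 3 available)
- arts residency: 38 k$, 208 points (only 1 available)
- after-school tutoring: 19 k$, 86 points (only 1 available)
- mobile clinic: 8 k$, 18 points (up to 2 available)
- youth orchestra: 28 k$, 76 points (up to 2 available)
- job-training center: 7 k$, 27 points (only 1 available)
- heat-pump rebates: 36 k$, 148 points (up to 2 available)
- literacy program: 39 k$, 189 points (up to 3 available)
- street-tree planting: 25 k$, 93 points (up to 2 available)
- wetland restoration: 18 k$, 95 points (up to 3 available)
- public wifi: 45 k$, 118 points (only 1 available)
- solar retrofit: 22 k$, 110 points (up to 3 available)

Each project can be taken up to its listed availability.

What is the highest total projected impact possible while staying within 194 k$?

The ratio heuristic lands on arts residency + after-school tutoring + mobile clinic + job-training center + 3×wetland restoration + 3×solar retrofit (954) but leaves 2 k$ idle.
Dropping mobile clinic and job-training center and solar retrofit frees 37 k$; slotting in literacy program (39 k$) lifts the total to 988 at 194 k$.
Nothing else within 194 k$ beats 988.

988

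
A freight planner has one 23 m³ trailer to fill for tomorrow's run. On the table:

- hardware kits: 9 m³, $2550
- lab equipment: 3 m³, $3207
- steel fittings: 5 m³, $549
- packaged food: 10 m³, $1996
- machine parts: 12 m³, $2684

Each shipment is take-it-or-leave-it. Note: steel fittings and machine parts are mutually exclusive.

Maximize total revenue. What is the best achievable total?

7753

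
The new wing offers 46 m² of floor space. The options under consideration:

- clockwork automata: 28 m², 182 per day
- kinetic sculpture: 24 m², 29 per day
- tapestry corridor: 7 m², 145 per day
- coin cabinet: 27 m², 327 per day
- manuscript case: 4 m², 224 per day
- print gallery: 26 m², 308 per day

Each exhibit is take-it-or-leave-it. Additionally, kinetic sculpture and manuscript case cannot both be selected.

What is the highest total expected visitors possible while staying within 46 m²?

696

By expected visitors per m²: manuscript case 56.00, tapestry corridor 20.71, coin cabinet 12.11, print gallery 11.85 lead.
Best packing: tapestry corridor + coin cabinet + manuscript case — 38 m², 696 total.
An exhaustive check of the 64 subsets confirms 696.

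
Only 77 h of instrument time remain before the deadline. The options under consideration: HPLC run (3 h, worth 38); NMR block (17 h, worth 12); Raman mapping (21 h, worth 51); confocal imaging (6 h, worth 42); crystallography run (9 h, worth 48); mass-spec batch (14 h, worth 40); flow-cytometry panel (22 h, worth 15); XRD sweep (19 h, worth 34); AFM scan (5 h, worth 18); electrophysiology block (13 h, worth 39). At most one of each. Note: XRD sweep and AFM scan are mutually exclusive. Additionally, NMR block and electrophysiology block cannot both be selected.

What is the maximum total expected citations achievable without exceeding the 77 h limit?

276

The ratio ordering already packs tightly: HPLC run + Raman mapping + confocal imaging + crystallography run + mass-spec batch + AFM scan + electrophysiology block, 71 h, 276.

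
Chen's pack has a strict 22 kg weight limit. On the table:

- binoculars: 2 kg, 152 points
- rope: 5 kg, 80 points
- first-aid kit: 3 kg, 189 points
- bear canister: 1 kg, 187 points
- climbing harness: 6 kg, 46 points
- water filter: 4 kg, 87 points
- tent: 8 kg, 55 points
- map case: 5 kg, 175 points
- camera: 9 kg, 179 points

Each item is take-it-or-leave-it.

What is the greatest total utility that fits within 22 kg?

882

Density check — bear canister 187.00, binoculars 76.00, first-aid kit 63.00 are the best per kg.
The ratio heuristic lands on binoculars + rope + first-aid kit + bear canister + water filter + map case (870) but leaves 2 kg idle.
The 9 kg tied up in rope and water filter is better spent on camera — total rises to 882 (20 kg).
No other feasible combination exceeds 882.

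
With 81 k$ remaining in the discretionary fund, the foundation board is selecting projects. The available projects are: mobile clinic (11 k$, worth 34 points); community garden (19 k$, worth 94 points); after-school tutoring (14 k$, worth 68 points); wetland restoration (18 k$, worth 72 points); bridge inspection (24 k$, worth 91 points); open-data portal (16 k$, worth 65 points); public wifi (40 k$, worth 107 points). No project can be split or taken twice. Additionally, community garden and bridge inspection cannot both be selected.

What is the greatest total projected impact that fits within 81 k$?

Mobile clinic + community garden + after-school tutoring + wetland restoration + open-data portal uses 78 of the 81 k$ and totals 333.

333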